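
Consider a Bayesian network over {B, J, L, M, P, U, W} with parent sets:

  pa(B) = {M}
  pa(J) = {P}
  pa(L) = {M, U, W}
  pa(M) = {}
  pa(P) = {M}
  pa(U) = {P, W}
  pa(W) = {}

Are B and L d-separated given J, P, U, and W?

We examine all 3 paths between B and L:
Path 1: B ← M → P → U ← W → L
  P is a chain here and P is conditioned on, so the path is blocked at P.
Path 2: B ← M → P → U → L
  P is a chain here and P is conditioned on, so the path is blocked at P.
Path 3: B ← M → L
  M is a fork and M is not conditioned on — no node blocks this path, so it is active.
At least one path is unblocked, so d-separation fails.

No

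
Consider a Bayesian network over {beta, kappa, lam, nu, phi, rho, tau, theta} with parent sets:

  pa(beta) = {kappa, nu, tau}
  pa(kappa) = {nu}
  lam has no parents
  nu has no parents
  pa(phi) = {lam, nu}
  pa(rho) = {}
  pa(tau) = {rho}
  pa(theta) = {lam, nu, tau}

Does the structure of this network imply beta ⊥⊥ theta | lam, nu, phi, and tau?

5 paths connect beta and theta; each must be blocked for d-separation to hold:
  1. beta ← kappa ← nu → phi ← lam → theta — kappa:chain[open]; nu:fork[blocks]; phi:collider[open]; lam:fork[blocks] ⇒ blocked
  2. beta ← kappa ← nu → theta — kappa:chain[open]; nu:fork[blocks] ⇒ blocked
  3. beta ← nu → phi ← lam → theta — nu:fork[blocks]; phi:collider[open]; lam:fork[blocks] ⇒ blocked
  4. beta ← nu → theta — nu:fork[blocks] ⇒ blocked
  5. beta ← tau → theta — tau:fork[blocks] ⇒ blocked
Every path is blocked, so beta and theta are d-separated given {lam, nu, phi, tau}.

Yes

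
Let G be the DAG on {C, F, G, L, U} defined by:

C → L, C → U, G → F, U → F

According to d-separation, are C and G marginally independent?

There is one path between C and G:
Path 1: C → U → F ← G
  F is a collider here and neither F nor any of its descendants is conditioned on, so the collider stays closed — the path is blocked at F.
All paths are blocked; C ⊥ G | ∅ holds.

Yes — C and G are d-separated given ∅.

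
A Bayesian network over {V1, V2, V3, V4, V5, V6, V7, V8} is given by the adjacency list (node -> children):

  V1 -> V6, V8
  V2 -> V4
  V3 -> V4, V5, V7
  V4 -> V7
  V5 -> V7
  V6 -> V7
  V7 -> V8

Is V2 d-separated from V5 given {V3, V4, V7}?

Yes — V2 and V5 are d-separated given {V3, V4, V7}.

Enumerating the 4 paths from V2 to V5 and testing each for blocking by {V3, V4, V7}:
Path 1: V2 → V4 → V7 ← V5
  V4 is a chain here and V4 is conditioned on, so the path is blocked at V4.
Path 2: V2 → V4 → V7 ← V3 → V5
  V4 is a chain here and V4 is conditioned on, so the path is blocked at V4.
Path 3: V2 → V4 ← V3 → V7 ← V5
  V3 is a fork here and V3 is conditioned on, so the path is blocked at V3.
Path 4: V2 → V4 ← V3 → V5
  V3 is a fork here and V3 is conditioned on, so the path is blocked at V3.
All paths are blocked; V2 ⊥ V5 | {V3, V4, V7} holds.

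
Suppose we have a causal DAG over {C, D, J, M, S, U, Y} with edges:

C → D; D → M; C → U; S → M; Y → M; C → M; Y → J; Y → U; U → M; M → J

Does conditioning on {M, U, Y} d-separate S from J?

Yes — S and J are d-separated given {M, U, Y}.

5 paths connect S and J; each must be blocked for d-separation to hold:
  1. S → M ← U ← Y → J — M:collider[open]; U:chain[blocks]; Y:fork[blocks] ⇒ blocked
  2. S → M ← C → U ← Y → J — M:collider[open]; C:fork[open]; U:collider[open]; Y:fork[blocks] ⇒ blocked
  3. S → M ← Y → J — M:collider[open]; Y:fork[blocks] ⇒ blocked
  4. S → M ← D ← C → U ← Y → J — M:collider[open]; D:chain[open]; C:fork[open]; U:collider[open]; Y:fork[blocks] ⇒ blocked
  5. S → M → J — M:chain[blocks] ⇒ blocked
All paths are blocked; S ⊥ J | {M, U, Y} holds.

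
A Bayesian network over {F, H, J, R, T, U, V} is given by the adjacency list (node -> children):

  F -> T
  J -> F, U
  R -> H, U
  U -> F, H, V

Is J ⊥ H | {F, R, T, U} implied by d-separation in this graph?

There are 4 undirected paths between J and H; checking each against the conditioning set {F, R, T, U}:
  1. J → U ← R → H — U:collider[open]; R:fork[blocks] ⇒ blocked
  2. J → U → H — U:chain[blocks] ⇒ blocked
  3. J → F ← U ← R → H — F:collider[open]; U:chain[blocks]; R:fork[blocks] ⇒ blocked
  4. J → F ← U → H — F:collider[open]; U:fork[blocks] ⇒ blocked
All paths are blocked; J ⊥ H | {F, R, T, U} holds.

Yes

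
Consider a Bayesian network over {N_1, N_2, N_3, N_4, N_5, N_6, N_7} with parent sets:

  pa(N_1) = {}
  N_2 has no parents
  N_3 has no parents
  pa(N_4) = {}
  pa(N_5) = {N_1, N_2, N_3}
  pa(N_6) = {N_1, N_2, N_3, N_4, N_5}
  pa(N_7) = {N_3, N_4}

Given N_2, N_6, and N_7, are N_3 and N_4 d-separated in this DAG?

No

5 paths connect N_3 and N_4; each must be blocked for d-separation to hold:
Path 1: N_3 → N_5 ← N_1 → N_6 ← N_4
  N_5 is a collider and its descendant N_6 is conditioned on, which opens it; N_1 is a fork and N_1 is not conditioned on; N_6 is a collider and N_6 is conditioned on, which opens it — no node blocks this path, so it is active.
Path 2: N_3 → N_5 ← N_2 → N_6 ← N_4
  N_2 is a fork here and N_2 is conditioned on, so the path is blocked at N_2.
Path 3: N_3 → N_5 → N_6 ← N_4
  N_5 is a chain and N_5 is not conditioned on; N_6 is a collider and N_6 is conditioned on, which opens it — no node blocks this path, so it is active.
Path 4: N_3 → N_7 ← N_4
  N_7 is a collider and N_7 is conditioned on, which opens it — no node blocks this path, so it is active.
Path 5: N_3 → N_6 ← N_4
  N_6 is a collider and N_6 is conditioned on, which opens it — no node blocks this path, so it is active.
Because an active path exists, N_3 and N_4 are not d-separated.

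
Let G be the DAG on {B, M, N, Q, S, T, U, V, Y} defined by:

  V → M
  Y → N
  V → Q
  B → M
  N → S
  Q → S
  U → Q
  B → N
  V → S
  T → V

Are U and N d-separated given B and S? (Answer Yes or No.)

We examine all 4 paths between U and N:
  1. U → Q ← V → S ← N — Q:collider[open]; V:fork[open]; S:collider[open] ⇒ active
  2. U → Q ← V → M ← B → N — Q:collider[open]; V:fork[open]; M:collider[blocks]; B:fork[blocks] ⇒ blocked
  3. U → Q → S ← V → M ← B → N — Q:chain[open]; S:collider[open]; V:fork[open]; M:collider[blocks]; B:fork[blocks] ⇒ blocked
  4. U → Q → S ← N — Q:chain[open]; S:collider[open] ⇒ active
At least one path is unblocked, so d-separation fails.

No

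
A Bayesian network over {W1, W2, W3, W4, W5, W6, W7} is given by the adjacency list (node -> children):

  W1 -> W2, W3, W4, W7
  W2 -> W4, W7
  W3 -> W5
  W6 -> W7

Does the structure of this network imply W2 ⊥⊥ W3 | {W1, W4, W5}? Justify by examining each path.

Yes

Enumerating the 3 paths from W2 to W3 and testing each for blocking by {W1, W4, W5}:
Path 1: W2 → W4 ← W1 → W3
  W1 is a fork here and W1 is conditioned on, so the path is blocked at W1.
Path 2: W2 ← W1 → W3
  W1 is a fork here and W1 is conditioned on, so the path is blocked at W1.
Path 3: W2 → W7 ← W1 → W3
  W7 is a collider here and neither W7 nor any of its descendants is conditioned on, so the collider stays closed — the path is blocked at W7.
All paths are blocked; W2 ⊥ W3 | {W1, W4, W5} holds.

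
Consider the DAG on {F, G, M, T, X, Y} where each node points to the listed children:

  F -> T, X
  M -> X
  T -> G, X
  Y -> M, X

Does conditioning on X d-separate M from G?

No

There are 4 undirected paths between M and G; checking each against the conditioning set {X}:
Path 1: M ← Y → X ← F → T → G
  Y is a fork and Y is not conditioned on; X is a collider and X is conditioned on, which opens it; F is a fork and F is not conditioned on; T is a chain and T is not conditioned on — no node blocks this path, so it is active.
Path 2: M ← Y → X ← T → G
  Y is a fork and Y is not conditioned on; X is a collider and X is conditioned on, which opens it; T is a fork and T is not conditioned on — no node blocks this path, so it is active.
Path 3: M → X ← F → T → G
  X is a collider and X is conditioned on, which opens it; F is a fork and F is not conditioned on; T is a chain and T is not conditioned on — no node blocks this path, so it is active.
Path 4: M → X ← T → G
  X is a collider and X is conditioned on, which opens it; T is a fork and T is not conditioned on — no node blocks this path, so it is active.
Since the path M ← Y → X ← F → T → G is active, M and G are not d-separated given {X}.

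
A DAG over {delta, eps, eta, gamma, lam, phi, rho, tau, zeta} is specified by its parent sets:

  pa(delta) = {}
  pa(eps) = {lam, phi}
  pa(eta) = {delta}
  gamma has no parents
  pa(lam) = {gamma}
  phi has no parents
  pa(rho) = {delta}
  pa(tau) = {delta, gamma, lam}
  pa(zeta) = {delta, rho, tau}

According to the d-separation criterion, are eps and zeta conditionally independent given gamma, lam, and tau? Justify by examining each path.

There are 6 undirected paths between eps and zeta; checking each against the conditioning set {gamma, lam, tau}:
Path 1: eps ← lam → tau → zeta
  lam is a fork here and lam is conditioned on, so the path is blocked at lam.
Path 2: eps ← lam → tau ← delta → rho → zeta
  lam is a fork here and lam is conditioned on, so the path is blocked at lam.
Path 3: eps ← lam → tau ← delta → zeta
  lam is a fork here and lam is conditioned on, so the path is blocked at lam.
Path 4: eps ← lam ← gamma → tau → zeta
  lam is a chain here and lam is conditioned on, so the path is blocked at lam.
Path 5: eps ← lam ← gamma → tau ← delta → rho → zeta
  lam is a chain here and lam is conditioned on, so the path is blocked at lam.
Path 6: eps ← lam ← gamma → tau ← delta → zeta
  lam is a chain here and lam is conditioned on, so the path is blocked at lam.
All paths are blocked; eps ⊥ zeta | {gamma, lam, tau} holds.

Yes — eps and zeta are d-separated given {gamma, lam, tau}.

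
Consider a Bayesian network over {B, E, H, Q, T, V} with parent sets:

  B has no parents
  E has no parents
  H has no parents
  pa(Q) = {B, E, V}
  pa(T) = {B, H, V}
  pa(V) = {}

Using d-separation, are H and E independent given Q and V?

2 paths connect H and E; each must be blocked for d-separation to hold:
Path 1: H → T ← B → Q ← E
  T is a collider here and neither T nor any of its descendants is conditioned on, so the collider stays closed — the path is blocked at T.
Path 2: H → T ← V → Q ← E
  T is a collider here and neither T nor any of its descendants is conditioned on, so the collider stays closed — the path is blocked at T.
All paths are blocked; H ⊥ E | {Q, V} holds.

Yes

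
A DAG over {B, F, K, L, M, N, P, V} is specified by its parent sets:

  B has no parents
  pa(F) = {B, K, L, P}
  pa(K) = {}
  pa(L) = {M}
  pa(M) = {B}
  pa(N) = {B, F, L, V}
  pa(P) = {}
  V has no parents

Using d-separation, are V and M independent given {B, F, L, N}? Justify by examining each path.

6 paths connect V and M; each must be blocked for d-separation to hold:
Path 1: V → N ← F ← L ← M
  F is a chain here and F is conditioned on, so the path is blocked at F.
Path 2: V → N ← F ← B → M
  F is a chain here and F is conditioned on, so the path is blocked at F.
Path 3: V → N ← L ← M
  L is a chain here and L is conditioned on, so the path is blocked at L.
Path 4: V → N ← L → F ← B → M
  L is a fork here and L is conditioned on, so the path is blocked at L.
Path 5: V → N ← B → M
  B is a fork here and B is conditioned on, so the path is blocked at B.
Path 6: V → N ← B → F ← L ← M
  B is a fork here and B is conditioned on, so the path is blocked at B.
Every path is blocked, so V and M are d-separated given {B, F, L, N}.

Yes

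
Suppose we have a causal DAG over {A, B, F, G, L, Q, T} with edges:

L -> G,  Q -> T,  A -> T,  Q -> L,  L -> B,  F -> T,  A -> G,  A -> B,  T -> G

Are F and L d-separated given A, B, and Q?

Yes — F and L are d-separated given {A, B, Q}.

We examine all 5 paths between F and L:
Path 1: F → T ← Q → L
  T is a collider here and neither T nor any of its descendants is conditioned on, so the collider stays closed — the path is blocked at T.
Path 2: F → T ← A → B ← L
  T is a collider here and neither T nor any of its descendants is conditioned on, so the collider stays closed — the path is blocked at T.
Path 3: F → T ← A → G ← L
  T is a collider here and neither T nor any of its descendants is conditioned on, so the collider stays closed — the path is blocked at T.
Path 4: F → T → G ← L
  G is a collider here and neither G nor any of its descendants is conditioned on, so the collider stays closed — the path is blocked at G.
Path 5: F → T → G ← A → B ← L
  G is a collider here and neither G nor any of its descendants is conditioned on, so the collider stays closed — the path is blocked at G.
Every path is blocked, so F and L are d-separated given {A, B, Q}.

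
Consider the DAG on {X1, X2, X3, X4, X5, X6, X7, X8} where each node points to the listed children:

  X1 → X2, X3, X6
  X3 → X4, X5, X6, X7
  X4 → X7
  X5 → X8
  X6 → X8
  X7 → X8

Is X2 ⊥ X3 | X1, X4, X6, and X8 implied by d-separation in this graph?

There are 5 undirected paths between X2 and X3; checking each against the conditioning set {X1, X4, X6, X8}:
  1. X2 ← X1 → X3 — X1:fork[blocks] ⇒ blocked
  2. X2 ← X1 → X6 ← X3 — X1:fork[blocks]; X6:collider[open] ⇒ blocked
  3. X2 ← X1 → X6 → X8 ← X7 ← X4 ← X3 — X1:fork[blocks]; X6:chain[blocks]; X8:collider[open]; X7:chain[open]; X4:chain[blocks] ⇒ blocked
  4. X2 ← X1 → X6 → X8 ← X7 ← X3 — X1:fork[blocks]; X6:chain[blocks]; X8:collider[open]; X7:chain[open] ⇒ blocked
  5. X2 ← X1 → X6 → X8 ← X5 ← X3 — X1:fork[blocks]; X6:chain[blocks]; X8:collider[open]; X5:chain[open] ⇒ blocked
Since every path is blocked, d-separation holds.

Yes — X2 and X3 are d-separated given {X1, X4, X6, X8}.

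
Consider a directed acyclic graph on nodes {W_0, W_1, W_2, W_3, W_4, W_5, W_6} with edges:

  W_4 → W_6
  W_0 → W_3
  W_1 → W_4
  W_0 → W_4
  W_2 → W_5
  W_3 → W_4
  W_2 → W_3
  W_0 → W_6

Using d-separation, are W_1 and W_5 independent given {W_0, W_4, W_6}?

We examine all 3 paths between W_1 and W_5:
Path 1: W_1 → W_4 → W_6 ← W_0 → W_3 ← W_2 → W_5
  W_4 is a chain here and W_4 is conditioned on, so the path is blocked at W_4.
Path 2: W_1 → W_4 ← W_3 ← W_2 → W_5
  W_4 is a collider and W_4 is conditioned on, which opens it; W_3 is a chain and W_3 is not conditioned on; W_2 is a fork and W_2 is not conditioned on — no node blocks this path, so it is active.
Path 3: W_1 → W_4 ← W_0 → W_3 ← W_2 → W_5
  W_0 is a fork here and W_0 is conditioned on, so the path is blocked at W_0.
At least one path is unblocked, so d-separation fails.

No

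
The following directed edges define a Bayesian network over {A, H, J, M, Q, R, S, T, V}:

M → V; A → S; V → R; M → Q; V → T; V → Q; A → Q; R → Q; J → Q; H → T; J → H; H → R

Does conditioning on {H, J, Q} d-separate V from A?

No

Enumerating the 6 paths from V to A and testing each for blocking by {H, J, Q}:
  1. V → R → Q ← A — R:chain[open]; Q:collider[open] ⇒ active
  2. V → R ← H ← J → Q ← A — R:collider[open]; H:chain[blocks]; J:fork[blocks]; Q:collider[open] ⇒ blocked
  3. V → Q ← A — Q:collider[open] ⇒ active
  4. V → T ← H → R → Q ← A — T:collider[blocks]; H:fork[blocks]; R:chain[open]; Q:collider[open] ⇒ blocked
  5. V → T ← H ← J → Q ← A — T:collider[blocks]; H:chain[blocks]; J:fork[blocks]; Q:collider[open] ⇒ blocked
  6. V ← M → Q ← A — M:fork[open]; Q:collider[open] ⇒ active
At least one path is unblocked, so d-separation fails.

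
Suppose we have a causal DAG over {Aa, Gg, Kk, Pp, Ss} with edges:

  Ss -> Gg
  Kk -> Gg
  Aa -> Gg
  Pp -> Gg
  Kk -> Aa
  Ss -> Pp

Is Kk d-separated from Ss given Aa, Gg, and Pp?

No

4 paths connect Kk and Ss; each must be blocked for d-separation to hold:
  1. Kk → Aa → Gg ← Pp ← Ss — Aa:chain[blocks]; Gg:collider[open]; Pp:chain[blocks] ⇒ blocked
  2. Kk → Aa → Gg ← Ss — Aa:chain[blocks]; Gg:collider[open] ⇒ blocked
  3. Kk → Gg ← Pp ← Ss — Gg:collider[open]; Pp:chain[blocks] ⇒ blocked
  4. Kk → Gg ← Ss — Gg:collider[open] ⇒ active
Because an active path exists, Kk and Ss are not d-separated.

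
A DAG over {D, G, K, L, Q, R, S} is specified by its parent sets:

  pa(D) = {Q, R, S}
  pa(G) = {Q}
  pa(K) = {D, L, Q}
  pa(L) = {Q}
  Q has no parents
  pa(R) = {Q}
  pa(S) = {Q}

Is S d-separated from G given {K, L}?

No

There are 5 undirected paths between S and G; checking each against the conditioning set {K, L}:
  1. S → D ← R ← Q → G — D:collider[open]; R:chain[open]; Q:fork[open] ⇒ active
  2. S → D → K ← L ← Q → G — D:chain[open]; K:collider[open]; L:chain[blocks]; Q:fork[open] ⇒ blocked
  3. S → D → K ← Q → G — D:chain[open]; K:collider[open]; Q:fork[open] ⇒ active
  4. S → D ← Q → G — D:collider[open]; Q:fork[open] ⇒ active
  5. S ← Q → G — Q:fork[open] ⇒ active
Since the path S → D ← R ← Q → G is active, S and G are not d-separated given {K, L}.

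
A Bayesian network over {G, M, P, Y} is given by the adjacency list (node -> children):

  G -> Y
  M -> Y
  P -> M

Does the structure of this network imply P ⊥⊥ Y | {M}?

Yes

Only one path connects P and Y:
Path 1: P → M → Y
  M is a chain here and M is conditioned on, so the path is blocked at M.
Every path is blocked, so P and Y are d-separated given {M}.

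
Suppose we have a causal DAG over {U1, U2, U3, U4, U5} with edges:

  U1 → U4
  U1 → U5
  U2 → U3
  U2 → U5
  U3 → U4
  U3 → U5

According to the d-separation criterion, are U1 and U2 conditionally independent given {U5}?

No

There are 4 undirected paths between U1 and U2; checking each against the conditioning set {U5}:
Path 1: U1 → U4 ← U3 ← U2
  U4 is a collider here and neither U4 nor any of its descendants is conditioned on, so the collider stays closed — the path is blocked at U4.
Path 2: U1 → U4 ← U3 → U5 ← U2
  U4 is a collider here and neither U4 nor any of its descendants is conditioned on, so the collider stays closed — the path is blocked at U4.
Path 3: U1 → U5 ← U2
  U5 is a collider and U5 is conditioned on, which opens it — no node blocks this path, so it is active.
Path 4: U1 → U5 ← U3 ← U2
  U5 is a collider and U5 is conditioned on, which opens it; U3 is a chain and U3 is not conditioned on — no node blocks this path, so it is active.
Because an active path exists, U1 and U2 are not d-separated.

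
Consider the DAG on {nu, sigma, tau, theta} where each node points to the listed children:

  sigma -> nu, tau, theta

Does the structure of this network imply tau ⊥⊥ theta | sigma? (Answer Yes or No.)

The only undirected path from tau to theta is:
Path 1: tau ← sigma → theta
  sigma is a fork here and sigma is conditioned on, so the path is blocked at sigma.
Every path is blocked, so tau and theta are d-separated given {sigma}.

Yes — tau and theta are d-separated given {sigma}.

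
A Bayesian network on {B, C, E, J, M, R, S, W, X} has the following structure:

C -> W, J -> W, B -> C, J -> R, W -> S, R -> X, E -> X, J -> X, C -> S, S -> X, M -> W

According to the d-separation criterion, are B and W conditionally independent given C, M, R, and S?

Yes

Enumerating the 4 paths from B to W and testing each for blocking by {C, M, R, S}:
  1. B → C → W — C:chain[blocks] ⇒ blocked
  2. B → C → S ← W — C:chain[blocks]; S:collider[open] ⇒ blocked
  3. B → C → S → X ← R ← J → W — C:chain[blocks]; S:chain[blocks]; X:collider[blocks]; R:chain[blocks]; J:fork[open] ⇒ blocked
  4. B → C → S → X ← J → W — C:chain[blocks]; S:chain[blocks]; X:collider[blocks]; J:fork[open] ⇒ blocked
Every path is blocked, so B and W are d-separated given {C, M, R, S}.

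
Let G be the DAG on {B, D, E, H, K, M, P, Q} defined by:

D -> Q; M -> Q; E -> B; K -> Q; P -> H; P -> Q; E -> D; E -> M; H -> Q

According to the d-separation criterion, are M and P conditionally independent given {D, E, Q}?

Enumerating the 4 paths from M to P and testing each for blocking by {D, E, Q}:
Path 1: M ← E → D → Q ← H ← P
  E is a fork here and E is conditioned on, so the path is blocked at E.
Path 2: M ← E → D → Q ← P
  E is a fork here and E is conditioned on, so the path is blocked at E.
Path 3: M → Q ← H ← P
  Q is a collider and Q is conditioned on, which opens it; H is a chain and H is not conditioned on — no node blocks this path, so it is active.
Path 4: M → Q ← P
  Q is a collider and Q is conditioned on, which opens it — no node blocks this path, so it is active.
At least one path is unblocked, so d-separation fails.

No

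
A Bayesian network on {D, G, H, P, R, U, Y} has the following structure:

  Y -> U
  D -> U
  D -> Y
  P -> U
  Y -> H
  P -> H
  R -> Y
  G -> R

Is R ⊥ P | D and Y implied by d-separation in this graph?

Yes

Enumerating the 3 paths from R to P and testing each for blocking by {D, Y}:
Path 1: R → Y → U ← P
  Y is a chain here and Y is conditioned on, so the path is blocked at Y.
Path 2: R → Y → H ← P
  Y is a chain here and Y is conditioned on, so the path is blocked at Y.
Path 3: R → Y ← D → U ← P
  D is a fork here and D is conditioned on, so the path is blocked at D.
Every path is blocked, so R and P are d-separated given {D, Y}.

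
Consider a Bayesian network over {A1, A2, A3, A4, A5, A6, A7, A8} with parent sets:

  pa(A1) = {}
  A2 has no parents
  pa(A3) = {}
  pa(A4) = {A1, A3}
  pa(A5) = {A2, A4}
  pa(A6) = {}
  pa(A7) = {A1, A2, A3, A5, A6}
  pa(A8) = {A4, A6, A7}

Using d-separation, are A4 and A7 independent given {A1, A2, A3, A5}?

There are 6 undirected paths between A4 and A7; checking each against the conditioning set {A1, A2, A3, A5}:
  1. A4 ← A3 → A7 — A3:fork[blocks] ⇒ blocked
  2. A4 ← A1 → A7 — A1:fork[blocks] ⇒ blocked
  3. A4 → A8 ← A7 — A8:collider[blocks] ⇒ blocked
  4. A4 → A8 ← A6 → A7 — A8:collider[blocks]; A6:fork[open] ⇒ blocked
  5. A4 → A5 → A7 — A5:chain[blocks] ⇒ blocked
  6. A4 → A5 ← A2 → A7 — A5:collider[open]; A2:fork[blocks] ⇒ blocked
All paths are blocked; A4 ⊥ A7 | {A1, A2, A3, A5} holds.

Yes — A4 and A7 are d-separated given {A1, A2, A3, A5}.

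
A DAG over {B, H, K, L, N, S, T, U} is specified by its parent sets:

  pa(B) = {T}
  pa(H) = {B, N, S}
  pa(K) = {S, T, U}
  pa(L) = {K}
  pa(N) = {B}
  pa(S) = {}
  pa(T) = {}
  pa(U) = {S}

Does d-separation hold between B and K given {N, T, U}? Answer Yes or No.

There are 5 undirected paths between B and K; checking each against the conditioning set {N, T, U}:
Path 1: B ← T → K
  T is a fork here and T is conditioned on, so the path is blocked at T.
Path 2: B → H ← S → K
  H is a collider here and neither H nor any of its descendants is conditioned on, so the collider stays closed — the path is blocked at H.
Path 3: B → H ← S → U → K
  H is a collider here and neither H nor any of its descendants is conditioned on, so the collider stays closed — the path is blocked at H.
Path 4: B → N → H ← S → K
  N is a chain here and N is conditioned on, so the path is blocked at N.
Path 5: B → N → H ← S → U → K
  N is a chain here and N is conditioned on, so the path is blocked at N.
All paths are blocked; B ⊥ K | {N, T, U} holds.

Yes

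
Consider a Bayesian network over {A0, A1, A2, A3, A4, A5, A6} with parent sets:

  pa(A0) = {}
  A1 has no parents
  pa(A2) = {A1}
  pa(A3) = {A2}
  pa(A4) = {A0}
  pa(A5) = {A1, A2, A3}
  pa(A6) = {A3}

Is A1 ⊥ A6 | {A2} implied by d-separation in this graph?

Yes

Enumerating the 4 paths from A1 to A6 and testing each for blocking by {A2}:
Path 1: A1 → A2 → A3 → A6
  A2 is a chain here and A2 is conditioned on, so the path is blocked at A2.
Path 2: A1 → A2 → A5 ← A3 → A6
  A2 is a chain here and A2 is conditioned on, so the path is blocked at A2.
Path 3: A1 → A5 ← A3 → A6
  A5 is a collider here and neither A5 nor any of its descendants is conditioned on, so the collider stays closed — the path is blocked at A5.
Path 4: A1 → A5 ← A2 → A3 → A6
  A5 is a collider here and neither A5 nor any of its descendants is conditioned on, so the collider stays closed — the path is blocked at A5.
Since every path is blocked, d-separation holds.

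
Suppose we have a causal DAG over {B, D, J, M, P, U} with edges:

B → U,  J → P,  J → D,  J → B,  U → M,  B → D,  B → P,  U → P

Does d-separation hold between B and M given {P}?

There are 4 undirected paths between B and M; checking each against the conditioning set {P}:
Path 1: B → D ← J → P ← U → M
  D is a collider here and neither D nor any of its descendants is conditioned on, so the collider stays closed — the path is blocked at D.
Path 2: B → U → M
  U is a chain and U is not conditioned on — no node blocks this path, so it is active.
Path 3: B → P ← U → M
  P is a collider and P is conditioned on, which opens it; U is a fork and U is not conditioned on — no node blocks this path, so it is active.
Path 4: B ← J → P ← U → M
  J is a fork and J is not conditioned on; P is a collider and P is conditioned on, which opens it; U is a fork and U is not conditioned on — no node blocks this path, so it is active.
Because an active path exists, B and M are not d-separated.

No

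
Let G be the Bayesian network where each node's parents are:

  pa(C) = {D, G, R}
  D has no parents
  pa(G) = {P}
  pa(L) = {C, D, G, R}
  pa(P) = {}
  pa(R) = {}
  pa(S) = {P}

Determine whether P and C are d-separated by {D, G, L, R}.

Yes

4 paths connect P and C; each must be blocked for d-separation to hold:
Path 1: P → G → L ← R → C
  G is a chain here and G is conditioned on, so the path is blocked at G.
Path 2: P → G → L ← C
  G is a chain here and G is conditioned on, so the path is blocked at G.
Path 3: P → G → L ← D → C
  G is a chain here and G is conditioned on, so the path is blocked at G.
Path 4: P → G → C
  G is a chain here and G is conditioned on, so the path is blocked at G.
Every path is blocked, so P and C are d-separated given {D, G, L, R}.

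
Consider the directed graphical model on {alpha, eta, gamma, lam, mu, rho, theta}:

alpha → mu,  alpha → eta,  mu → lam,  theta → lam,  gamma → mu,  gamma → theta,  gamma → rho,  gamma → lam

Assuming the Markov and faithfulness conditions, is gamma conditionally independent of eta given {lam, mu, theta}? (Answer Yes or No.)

3 paths connect gamma and eta; each must be blocked for d-separation to hold:
  1. gamma → theta → lam ← mu ← alpha → eta — theta:chain[blocks]; lam:collider[open]; mu:chain[blocks]; alpha:fork[open] ⇒ blocked
  2. gamma → mu ← alpha → eta — mu:collider[open]; alpha:fork[open] ⇒ active
  3. gamma → lam ← mu ← alpha → eta — lam:collider[open]; mu:chain[blocks]; alpha:fork[open] ⇒ blocked
Because an active path exists, gamma and eta are not d-separated.

No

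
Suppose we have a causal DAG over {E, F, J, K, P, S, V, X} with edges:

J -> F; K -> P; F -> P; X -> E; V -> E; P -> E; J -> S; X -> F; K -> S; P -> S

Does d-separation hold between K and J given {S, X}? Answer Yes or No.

No

There are 6 undirected paths between K and J; checking each against the conditioning set {S, X}:
Path 1: K → P → E ← X → F ← J
  E is a collider here and neither E nor any of its descendants is conditioned on, so the collider stays closed — the path is blocked at E.
Path 2: K → P → S ← J
  P is a chain and P is not conditioned on; S is a collider and S is conditioned on, which opens it — no node blocks this path, so it is active.
Path 3: K → P ← F ← J
  P is a collider and its descendant S is conditioned on, which opens it; F is a chain and F is not conditioned on — no node blocks this path, so it is active.
Path 4: K → S ← P → E ← X → F ← J
  E is a collider here and neither E nor any of its descendants is conditioned on, so the collider stays closed — the path is blocked at E.
Path 5: K → S ← P ← F ← J
  S is a collider and S is conditioned on, which opens it; P is a chain and P is not conditioned on; F is a chain and F is not conditioned on — no node blocks this path, so it is active.
Path 6: K → S ← J
  S is a collider and S is conditioned on, which opens it — no node blocks this path, so it is active.
Because an active path exists, K and J are not d-separated.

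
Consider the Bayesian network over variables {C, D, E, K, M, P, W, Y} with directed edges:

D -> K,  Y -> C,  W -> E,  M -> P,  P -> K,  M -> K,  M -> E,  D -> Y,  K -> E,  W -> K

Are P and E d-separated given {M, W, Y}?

Enumerating the 6 paths from P to E and testing each for blocking by {M, W, Y}:
Path 1: P → K → E
  K is a chain and K is not conditioned on — no node blocks this path, so it is active.
Path 2: P → K ← M → E
  K is a collider here and neither K nor any of its descendants is conditioned on, so the collider stays closed — the path is blocked at K.
Path 3: P → K ← W → E
  K is a collider here and neither K nor any of its descendants is conditioned on, so the collider stays closed — the path is blocked at K.
Path 4: P ← M → E
  M is a fork here and M is conditioned on, so the path is blocked at M.
Path 5: P ← M → K → E
  M is a fork here and M is conditioned on, so the path is blocked at M.
Path 6: P ← M → K ← W → E
  M is a fork here and M is conditioned on, so the path is blocked at M.
Because an active path exists, P and E are not d-separated.

No — P and E are not d-separated given {M, W, Y}.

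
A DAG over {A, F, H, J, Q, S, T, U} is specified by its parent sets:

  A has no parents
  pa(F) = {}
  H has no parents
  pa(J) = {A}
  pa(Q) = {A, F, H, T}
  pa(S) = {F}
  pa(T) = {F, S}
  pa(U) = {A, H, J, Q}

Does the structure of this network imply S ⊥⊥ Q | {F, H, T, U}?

Yes

4 paths connect S and Q; each must be blocked for d-separation to hold:
  1. S ← F → T → Q — F:fork[blocks]; T:chain[blocks] ⇒ blocked
  2. S ← F → Q — F:fork[blocks] ⇒ blocked
  3. S → T ← F → Q — T:collider[open]; F:fork[blocks] ⇒ blocked
  4. S → T → Q — T:chain[blocks] ⇒ blocked
All paths are blocked; S ⊥ Q | {F, H, T, U} holds.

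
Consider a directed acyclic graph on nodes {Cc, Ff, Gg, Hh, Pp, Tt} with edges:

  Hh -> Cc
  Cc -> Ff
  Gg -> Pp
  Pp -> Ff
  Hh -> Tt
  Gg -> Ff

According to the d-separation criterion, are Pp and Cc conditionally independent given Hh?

Yes

2 paths connect Pp and Cc; each must be blocked for d-separation to hold:
Path 1: Pp ← Gg → Ff ← Cc
  Ff is a collider here and neither Ff nor any of its descendants is conditioned on, so the collider stays closed — the path is blocked at Ff.
Path 2: Pp → Ff ← Cc
  Ff is a collider here and neither Ff nor any of its descendants is conditioned on, so the collider stays closed — the path is blocked at Ff.
Since every path is blocked, d-separation holds.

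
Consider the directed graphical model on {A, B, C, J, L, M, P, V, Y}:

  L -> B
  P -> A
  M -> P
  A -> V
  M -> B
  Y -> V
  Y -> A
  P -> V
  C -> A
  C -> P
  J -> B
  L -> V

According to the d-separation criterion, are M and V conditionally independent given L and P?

No — M and V are not d-separated given {L, P}.

Enumerating the 6 paths from M to V and testing each for blocking by {L, P}:
Path 1: M → B ← L → V
  B is a collider here and neither B nor any of its descendants is conditioned on, so the collider stays closed — the path is blocked at B.
Path 2: M → P → V
  P is a chain here and P is conditioned on, so the path is blocked at P.
Path 3: M → P ← C → A → V
  P is a collider and P is conditioned on, which opens it; C is a fork and C is not conditioned on; A is a chain and A is not conditioned on — no node blocks this path, so it is active.
Path 4: M → P ← C → A ← Y → V
  A is a collider here and neither A nor any of its descendants is conditioned on, so the collider stays closed — the path is blocked at A.
Path 5: M → P → A → V
  P is a chain here and P is conditioned on, so the path is blocked at P.
Path 6: M → P → A ← Y → V
  P is a chain here and P is conditioned on, so the path is blocked at P.
Since the path M → P ← C → A → V is active, M and V are not d-separated given {L, P}.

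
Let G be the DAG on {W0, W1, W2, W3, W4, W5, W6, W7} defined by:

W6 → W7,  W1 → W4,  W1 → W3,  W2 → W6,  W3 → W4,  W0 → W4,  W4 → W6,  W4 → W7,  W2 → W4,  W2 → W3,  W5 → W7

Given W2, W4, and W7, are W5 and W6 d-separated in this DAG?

No

We examine all 5 paths between W5 and W6:
  1. W5 → W7 ← W4 ← W1 → W3 ← W2 → W6 — W7:collider[open]; W4:chain[blocks]; W1:fork[open]; W3:collider[open]; W2:fork[blocks] ⇒ blocked
  2. W5 → W7 ← W4 ← W3 ← W2 → W6 — W7:collider[open]; W4:chain[blocks]; W3:chain[open]; W2:fork[blocks] ⇒ blocked
  3. W5 → W7 ← W4 ← W2 → W6 — W7:collider[open]; W4:chain[blocks]; W2:fork[blocks] ⇒ blocked
  4. W5 → W7 ← W4 → W6 — W7:collider[open]; W4:fork[blocks] ⇒ blocked
  5. W5 → W7 ← W6 — W7:collider[open] ⇒ active
Since the path W5 → W7 ← W6 is active, W5 and W6 are not d-separated given {W2, W4, W7}.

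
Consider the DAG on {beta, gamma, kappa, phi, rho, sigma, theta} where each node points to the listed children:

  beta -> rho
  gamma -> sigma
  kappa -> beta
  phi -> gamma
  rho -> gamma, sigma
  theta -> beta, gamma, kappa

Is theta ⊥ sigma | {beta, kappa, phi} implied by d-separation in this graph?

There are 6 undirected paths between theta and sigma; checking each against the conditioning set {beta, kappa, phi}:
Path 1: theta → kappa → beta → rho → sigma
  kappa is a chain here and kappa is conditioned on, so the path is blocked at kappa.
Path 2: theta → kappa → beta → rho → gamma → sigma
  kappa is a chain here and kappa is conditioned on, so the path is blocked at kappa.
Path 3: theta → gamma → sigma
  gamma is a chain and gamma is not conditioned on — no node blocks this path, so it is active.
Path 4: theta → gamma ← rho → sigma
  gamma is a collider here and neither gamma nor any of its descendants is conditioned on, so the collider stays closed — the path is blocked at gamma.
Path 5: theta → beta → rho → sigma
  beta is a chain here and beta is conditioned on, so the path is blocked at beta.
Path 6: theta → beta → rho → gamma → sigma
  beta is a chain here and beta is conditioned on, so the path is blocked at beta.
Because an active path exists, theta and sigma are not d-separated.

No — theta and sigma are not d-separated given {beta, kappa, phi}.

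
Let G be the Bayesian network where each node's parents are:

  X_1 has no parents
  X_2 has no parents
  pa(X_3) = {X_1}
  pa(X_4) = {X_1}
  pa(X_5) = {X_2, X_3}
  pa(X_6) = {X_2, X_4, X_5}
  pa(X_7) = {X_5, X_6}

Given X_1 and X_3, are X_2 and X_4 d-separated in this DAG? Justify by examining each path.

We examine all 6 paths between X_2 and X_4:
Path 1: X_2 → X_6 → X_7 ← X_5 ← X_3 ← X_1 → X_4
  X_7 is a collider here and neither X_7 nor any of its descendants is conditioned on, so the collider stays closed — the path is blocked at X_7.
Path 2: X_2 → X_6 ← X_4
  X_6 is a collider here and neither X_6 nor any of its descendants is conditioned on, so the collider stays closed — the path is blocked at X_6.
Path 3: X_2 → X_6 ← X_5 ← X_3 ← X_1 → X_4
  X_6 is a collider here and neither X_6 nor any of its descendants is conditioned on, so the collider stays closed — the path is blocked at X_6.
Path 4: X_2 → X_5 → X_7 ← X_6 ← X_4
  X_7 is a collider here and neither X_7 nor any of its descendants is conditioned on, so the collider stays closed — the path is blocked at X_7.
Path 5: X_2 → X_5 → X_6 ← X_4
  X_6 is a collider here and neither X_6 nor any of its descendants is conditioned on, so the collider stays closed — the path is blocked at X_6.
Path 6: X_2 → X_5 ← X_3 ← X_1 → X_4
  X_5 is a collider here and neither X_5 nor any of its descendants is conditioned on, so the collider stays closed — the path is blocked at X_5.
Every path is blocked, so X_2 and X_4 are d-separated given {X_1, X_3}.

Yes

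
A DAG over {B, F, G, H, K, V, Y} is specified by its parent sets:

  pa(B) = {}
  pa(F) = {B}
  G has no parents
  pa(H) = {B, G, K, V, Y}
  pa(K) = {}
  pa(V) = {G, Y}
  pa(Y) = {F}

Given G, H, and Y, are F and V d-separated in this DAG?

No — F and V are not d-separated given {G, H, Y}.

We examine all 6 paths between F and V:
Path 1: F → Y → H ← V
  Y is a chain here and Y is conditioned on, so the path is blocked at Y.
Path 2: F → Y → H ← G → V
  Y is a chain here and Y is conditioned on, so the path is blocked at Y.
Path 3: F → Y → V
  Y is a chain here and Y is conditioned on, so the path is blocked at Y.
Path 4: F ← B → H ← Y → V
  Y is a fork here and Y is conditioned on, so the path is blocked at Y.
Path 5: F ← B → H ← V
  B is a fork and B is not conditioned on; H is a collider and H is conditioned on, which opens it — no node blocks this path, so it is active.
Path 6: F ← B → H ← G → V
  G is a fork here and G is conditioned on, so the path is blocked at G.
Since the path F ← B → H ← V is active, F and V are not d-separated given {G, H, Y}.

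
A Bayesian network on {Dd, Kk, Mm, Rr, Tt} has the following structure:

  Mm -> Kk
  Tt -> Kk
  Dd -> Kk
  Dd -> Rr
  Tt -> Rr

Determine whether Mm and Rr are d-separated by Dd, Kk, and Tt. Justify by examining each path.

Yes

Enumerating the 2 paths from Mm to Rr and testing each for blocking by {Dd, Kk, Tt}:
  1. Mm → Kk ← Tt → Rr — Kk:collider[open]; Tt:fork[blocks] ⇒ blocked
  2. Mm → Kk ← Dd → Rr — Kk:collider[open]; Dd:fork[blocks] ⇒ blocked
Every path is blocked, so Mm and Rr are d-separated given {Dd, Kk, Tt}.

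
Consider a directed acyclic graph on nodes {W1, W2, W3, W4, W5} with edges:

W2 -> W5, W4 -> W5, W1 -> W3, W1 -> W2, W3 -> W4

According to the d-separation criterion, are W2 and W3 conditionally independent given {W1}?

We examine all 2 paths between W2 and W3:
Path 1: W2 ← W1 → W3
  W1 is a fork here and W1 is conditioned on, so the path is blocked at W1.
Path 2: W2 → W5 ← W4 ← W3
  W5 is a collider here and neither W5 nor any of its descendants is conditioned on, so the collider stays closed — the path is blocked at W5.
Every path is blocked, so W2 and W3 are d-separated given {W1}.

Yes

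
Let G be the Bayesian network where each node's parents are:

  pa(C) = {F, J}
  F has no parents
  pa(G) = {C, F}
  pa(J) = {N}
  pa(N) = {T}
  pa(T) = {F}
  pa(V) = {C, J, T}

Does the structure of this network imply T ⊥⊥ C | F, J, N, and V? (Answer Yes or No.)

Enumerating the 6 paths from T to C and testing each for blocking by {F, J, N, V}:
Path 1: T → V ← C
  V is a collider and V is conditioned on, which opens it — no node blocks this path, so it is active.
Path 2: T → V ← J → C
  J is a fork here and J is conditioned on, so the path is blocked at J.
Path 3: T → N → J → V ← C
  N is a chain here and N is conditioned on, so the path is blocked at N.
Path 4: T → N → J → C
  N is a chain here and N is conditioned on, so the path is blocked at N.
Path 5: T ← F → G ← C
  F is a fork here and F is conditioned on, so the path is blocked at F.
Path 6: T ← F → C
  F is a fork here and F is conditioned on, so the path is blocked at F.
Since the path T → V ← C is active, T and C are not d-separated given {F, J, N, V}.

No — T and C are not d-separated given {F, J, N, V}.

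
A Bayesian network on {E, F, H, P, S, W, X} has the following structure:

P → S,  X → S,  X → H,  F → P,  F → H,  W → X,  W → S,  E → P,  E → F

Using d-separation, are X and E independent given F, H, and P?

Enumerating the 6 paths from X to E and testing each for blocking by {F, H, P}:
Path 1: X → S ← P ← E
  S is a collider here and neither S nor any of its descendants is conditioned on, so the collider stays closed — the path is blocked at S.
Path 2: X → S ← P ← F ← E
  S is a collider here and neither S nor any of its descendants is conditioned on, so the collider stays closed — the path is blocked at S.
Path 3: X → H ← F ← E
  F is a chain here and F is conditioned on, so the path is blocked at F.
Path 4: X → H ← F → P ← E
  F is a fork here and F is conditioned on, so the path is blocked at F.
Path 5: X ← W → S ← P ← E
  S is a collider here and neither S nor any of its descendants is conditioned on, so the collider stays closed — the path is blocked at S.
Path 6: X ← W → S ← P ← F ← E
  S is a collider here and neither S nor any of its descendants is conditioned on, so the collider stays closed — the path is blocked at S.
Every path is blocked, so X and E are d-separated given {F, H, P}.

Yes — X and E are d-separated given {F, H, P}.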